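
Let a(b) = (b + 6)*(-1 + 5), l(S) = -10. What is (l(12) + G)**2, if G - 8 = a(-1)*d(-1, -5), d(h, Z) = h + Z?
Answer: 14884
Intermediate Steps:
d(h, Z) = Z + h
a(b) = 24 + 4*b (a(b) = (6 + b)*4 = 24 + 4*b)
G = -112 (G = 8 + (24 + 4*(-1))*(-5 - 1) = 8 + (24 - 4)*(-6) = 8 + 20*(-6) = 8 - 120 = -112)
(l(12) + G)**2 = (-10 - 112)**2 = (-122)**2 = 14884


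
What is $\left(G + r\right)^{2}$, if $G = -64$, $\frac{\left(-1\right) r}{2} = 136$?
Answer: $112896$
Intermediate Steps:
$r = -272$ ($r = \left(-2\right) 136 = -272$)
$\left(G + r\right)^{2} = \left(-64 - 272\right)^{2} = \left(-336\right)^{2} = 112896$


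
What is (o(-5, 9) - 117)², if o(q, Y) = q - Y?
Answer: 17161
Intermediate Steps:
(o(-5, 9) - 117)² = ((-5 - 1*9) - 117)² = ((-5 - 9) - 117)² = (-14 - 117)² = (-131)² = 17161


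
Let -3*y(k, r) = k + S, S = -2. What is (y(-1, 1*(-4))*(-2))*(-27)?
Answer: 54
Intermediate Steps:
y(k, r) = ⅔ - k/3 (y(k, r) = -(k - 2)/3 = -(-2 + k)/3 = ⅔ - k/3)
(y(-1, 1*(-4))*(-2))*(-27) = ((⅔ - ⅓*(-1))*(-2))*(-27) = ((⅔ + ⅓)*(-2))*(-27) = (1*(-2))*(-27) = -2*(-27) = 54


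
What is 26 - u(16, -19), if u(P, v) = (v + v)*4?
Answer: 178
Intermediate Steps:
u(P, v) = 8*v (u(P, v) = (2*v)*4 = 8*v)
26 - u(16, -19) = 26 - 8*(-19) = 26 - 1*(-152) = 26 + 152 = 178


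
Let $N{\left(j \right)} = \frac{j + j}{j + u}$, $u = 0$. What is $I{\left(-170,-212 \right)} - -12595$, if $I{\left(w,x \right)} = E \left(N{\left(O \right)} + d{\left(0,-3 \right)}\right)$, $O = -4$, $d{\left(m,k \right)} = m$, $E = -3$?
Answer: $12589$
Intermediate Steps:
$N{\left(j \right)} = 2$ ($N{\left(j \right)} = \frac{j + j}{j + 0} = \frac{2 j}{j} = 2$)
$I{\left(w,x \right)} = -6$ ($I{\left(w,x \right)} = - 3 \left(2 + 0\right) = \left(-3\right) 2 = -6$)
$I{\left(-170,-212 \right)} - -12595 = -6 - -12595 = -6 + 12595 = 12589$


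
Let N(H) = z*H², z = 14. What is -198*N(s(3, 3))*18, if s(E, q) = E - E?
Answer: 0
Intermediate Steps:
s(E, q) = 0
N(H) = 14*H²
-198*N(s(3, 3))*18 = -2772*0²*18 = -2772*0*18 = -198*0*18 = 0*18 = 0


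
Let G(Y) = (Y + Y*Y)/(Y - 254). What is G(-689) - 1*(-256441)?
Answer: 241349831/943 ≈ 2.5594e+5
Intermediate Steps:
G(Y) = (Y + Y²)/(-254 + Y)
G(-689) - 1*(-256441) = -689*(1 - 689)/(-254 - 689) - 1*(-256441) = -689*(-688)/(-943) + 256441 = -689*(-1/943)*(-688) + 256441 = -474032/943 + 256441 = 241349831/943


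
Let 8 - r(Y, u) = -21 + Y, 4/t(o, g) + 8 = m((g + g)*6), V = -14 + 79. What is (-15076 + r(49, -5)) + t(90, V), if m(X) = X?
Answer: -2913527/193 ≈ -15096.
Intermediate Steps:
V = 65
t(o, g) = 4/(-8 + 12*g) (t(o, g) = 4/(-8 + (g + g)*6) = 4/(-8 + (2*g)*6) = 4/(-8 + 12*g))
r(Y, u) = 29 - Y (r(Y, u) = 8 - (-21 + Y) = 8 + (21 - Y) = 29 - Y)
(-15076 + r(49, -5)) + t(90, V) = (-15076 + (29 - 1*49)) + 1/(-2 + 3*65) = (-15076 + (29 - 49)) + 1/(-2 + 195) = (-15076 - 20) + 1/193 = -15096 + 1/193 = -2913527/193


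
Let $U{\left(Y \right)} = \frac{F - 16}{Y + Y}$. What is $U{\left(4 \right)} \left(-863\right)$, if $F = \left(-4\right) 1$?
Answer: $\frac{4315}{2} \approx 2157.5$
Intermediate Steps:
$F = -4$
$U{\left(Y \right)} = - \frac{10}{Y}$ ($U{\left(Y \right)} = \frac{-4 - 16}{Y + Y} = - \frac{20}{2 Y} = - 20 \frac{1}{2 Y} = - \frac{10}{Y}$)
$U{\left(4 \right)} \left(-863\right) = - \frac{10}{4} \left(-863\right) = \left(-10\right) \frac{1}{4} \left(-863\right) = \left(- \frac{5}{2}\right) \left(-863\right) = \frac{4315}{2}$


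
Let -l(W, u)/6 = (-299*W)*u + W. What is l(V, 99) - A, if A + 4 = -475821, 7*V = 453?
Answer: 83783575/7 ≈ 1.1969e+7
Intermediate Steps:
V = 453/7 (V = (⅐)*453 = 453/7 ≈ 64.714)
A = -475825 (A = -4 - 475821 = -475825)
l(W, u) = -6*W + 1794*W*u (l(W, u) = -6*((-299*W)*u + W) = -6*(-299*W*u + W) = -6*(W - 299*W*u) = -6*W + 1794*W*u)
l(V, 99) - A = 6*(453/7)*(-1 + 299*99) - 1*(-475825) = 6*(453/7)*(-1 + 29601) + 475825 = 6*(453/7)*29600 + 475825 = 80452800/7 + 475825 = 83783575/7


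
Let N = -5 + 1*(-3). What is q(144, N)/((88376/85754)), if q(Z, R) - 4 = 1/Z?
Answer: 24740029/6363072 ≈ 3.8881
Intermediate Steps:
N = -8 (N = -5 - 3 = -8)
q(Z, R) = 4 + 1/Z
q(144, N)/((88376/85754)) = (4 + 1/144)/((88376/85754)) = (4 + 1/144)/((88376*(1/85754))) = 577/(144*(44188/42877)) = (577/144)*(42877/44188) = 24740029/6363072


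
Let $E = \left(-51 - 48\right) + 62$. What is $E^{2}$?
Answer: $1369$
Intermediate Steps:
$E = -37$ ($E = -99 + 62 = -37$)
$E^{2} = \left(-37\right)^{2} = 1369$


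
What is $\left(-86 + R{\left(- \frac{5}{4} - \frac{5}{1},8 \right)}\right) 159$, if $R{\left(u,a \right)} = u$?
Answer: $- \frac{58671}{4} \approx -14668.0$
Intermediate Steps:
$\left(-86 + R{\left(- \frac{5}{4} - \frac{5}{1},8 \right)}\right) 159 = \left(-86 - \left(5 + \frac{5}{4}\right)\right) 159 = \left(-86 - \frac{25}{4}\right) 159 = \left(- \frac{369}{4}\right) 159 = - \frac{58671}{4}$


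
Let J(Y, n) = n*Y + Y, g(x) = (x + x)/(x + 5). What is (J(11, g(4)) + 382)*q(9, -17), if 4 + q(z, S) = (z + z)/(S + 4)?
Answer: -253750/117 ≈ -2168.8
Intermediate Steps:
g(x) = 2*x/(5 + x) (g(x) = (2*x)/(5 + x) = 2*x/(5 + x))
J(Y, n) = Y + Y*n (J(Y, n) = Y*n + Y = Y + Y*n)
q(z, S) = -4 + 2*z/(4 + S) (q(z, S) = -4 + (z + z)/(S + 4) = -4 + (2*z)/(4 + S) = -4 + 2*z/(4 + S))
(J(11, g(4)) + 382)*q(9, -17) = (11*(1 + 2*4/(5 + 4)) + 382)*(2*(-8 + 9 - 2*(-17))/(4 - 17)) = (11*(1 + 2*4/9) + 382)*(2*(-8 + 9 + 34)/(-13)) = (11*(1 + 2*4*(1/9)) + 382)*(2*(-1/13)*35) = (11*(1 + 8/9) + 382)*(-70/13) = (11*(17/9) + 382)*(-70/13) = (187/9 + 382)*(-70/13) = (3625/9)*(-70/13) = -253750/117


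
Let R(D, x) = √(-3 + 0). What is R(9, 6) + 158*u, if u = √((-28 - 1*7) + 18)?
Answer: I*(√3 + 158*√17) ≈ 653.18*I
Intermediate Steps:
R(D, x) = I*√3 (R(D, x) = √(-3) = I*√3)
u = I*√17 (u = √((-28 - 7) + 18) = √(-35 + 18) = √(-17) = I*√17 ≈ 4.1231*I)
R(9, 6) + 158*u = I*√3 + 158*(I*√17) = I*√3 + 158*I*√17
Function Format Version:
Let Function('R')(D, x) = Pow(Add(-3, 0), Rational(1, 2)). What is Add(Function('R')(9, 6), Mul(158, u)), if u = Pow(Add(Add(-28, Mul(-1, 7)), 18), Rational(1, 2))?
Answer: Mul(I, Add(Pow(3, Rational(1, 2)), Mul(158, Pow(17, Rational(1, 2))))) ≈ Mul(653.18, I)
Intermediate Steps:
Function('R')(D, x) = Mul(I, Pow(3, Rational(1, 2))) (Function('R')(D, x) = Pow(-3, Rational(1, 2)) = Mul(I, Pow(3, Rational(1, 2))))
u = Mul(I, Pow(17, Rational(1, 2))) (u = Pow(Add(Add(-28, -7), 18), Rational(1, 2)) = Pow(Add(-35, 18), Rational(1, 2)) = Pow(-17, Rational(1, 2)) = Mul(I, Pow(17, Rational(1, 2))) ≈ Mul(4.1231, I))
Add(Function('R')(9, 6), Mul(158, u)) = Add(Mul(I, Pow(3, Rational(1, 2))), Mul(158, Mul(I, Pow(17, Rational(1, 2))))) = Add(Mul(I, Pow(3, Rational(1, 2))), Mul(158, I, Pow(17, Rational(1, 2))))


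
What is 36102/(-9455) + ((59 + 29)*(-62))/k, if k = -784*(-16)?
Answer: -31528123/7412720 ≈ -4.2532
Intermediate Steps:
k = 12544
36102/(-9455) + ((59 + 29)*(-62))/k = 36102/(-9455) + ((59 + 29)*(-62))/12544 = 36102*(-1/9455) + (88*(-62))*(1/12544) = -36102/9455 - 5456*1/12544 = -36102/9455 - 341/784 = -31528123/7412720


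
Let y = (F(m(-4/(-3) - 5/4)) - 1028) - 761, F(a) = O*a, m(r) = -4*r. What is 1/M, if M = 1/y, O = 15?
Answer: -1794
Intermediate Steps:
F(a) = 15*a
y = -1794 (y = (15*(-4*(-4/(-3) - 5/4)) - 1028) - 761 = (15*(-4*(-4*(-⅓) - 5*¼)) - 1028) - 761 = (15*(-4*(4/3 - 5/4)) - 1028) - 761 = (15*(-4*1/12) - 1028) - 761 = (15*(-⅓) - 1028) - 761 = (-5 - 1028) - 761 = -1033 - 761 = -1794)
M = -1/1794 (M = 1/(-1794) = -1/1794 ≈ -0.00055741)
1/M = 1/(-1/1794) = -1794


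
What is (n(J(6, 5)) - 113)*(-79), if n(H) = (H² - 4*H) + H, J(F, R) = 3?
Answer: 8927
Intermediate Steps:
n(H) = H² - 3*H
(n(J(6, 5)) - 113)*(-79) = (3*(-3 + 3) - 113)*(-79) = (3*0 - 113)*(-79) = (0 - 113)*(-79) = -113*(-79) = 8927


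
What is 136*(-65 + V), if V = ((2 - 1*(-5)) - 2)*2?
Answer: -7480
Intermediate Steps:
V = 10 (V = ((2 + 5) - 2)*2 = (7 - 2)*2 = 5*2 = 10)
136*(-65 + V) = 136*(-65 + 10) = 136*(-55) = -7480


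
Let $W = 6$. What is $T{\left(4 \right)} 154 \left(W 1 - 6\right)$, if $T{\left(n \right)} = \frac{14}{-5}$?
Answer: $0$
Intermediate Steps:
$T{\left(n \right)} = - \frac{14}{5}$ ($T{\left(n \right)} = 14 \left(- \frac{1}{5}\right) = - \frac{14}{5}$)
$T{\left(4 \right)} 154 \left(W 1 - 6\right) = \left(- \frac{14}{5}\right) 154 \left(6 \cdot 1 - 6\right) = - \frac{2156 \left(6 - 6\right)}{5} = \left(- \frac{2156}{5}\right) 0 = 0$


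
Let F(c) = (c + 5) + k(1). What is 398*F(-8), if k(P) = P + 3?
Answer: 398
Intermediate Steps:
k(P) = 3 + P
F(c) = 9 + c (F(c) = (c + 5) + (3 + 1) = (5 + c) + 4 = 9 + c)
398*F(-8) = 398*(9 - 8) = 398*1 = 398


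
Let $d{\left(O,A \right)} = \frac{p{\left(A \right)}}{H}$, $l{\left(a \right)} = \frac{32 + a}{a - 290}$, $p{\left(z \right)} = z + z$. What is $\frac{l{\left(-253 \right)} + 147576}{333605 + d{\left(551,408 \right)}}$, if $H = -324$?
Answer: $\frac{721205901}{1630315327} \approx 0.44237$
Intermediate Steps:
$p{\left(z \right)} = 2 z$
$l{\left(a \right)} = \frac{32 + a}{-290 + a}$
$d{\left(O,A \right)} = - \frac{A}{162}$ ($d{\left(O,A \right)} = \frac{2 A}{-324} = 2 A \left(- \frac{1}{324}\right) = - \frac{A}{162}$)
$\frac{l{\left(-253 \right)} + 147576}{333605 + d{\left(551,408 \right)}} = \frac{\frac{32 - 253}{-290 - 253} + 147576}{333605 - \frac{68}{27}} = \frac{\frac{1}{-543} \left(-221\right) + 147576}{333605 - \frac{68}{27}} = \frac{\left(- \frac{1}{543}\right) \left(-221\right) + 147576}{\frac{9007267}{27}} = \left(\frac{221}{543} + 147576\right) \frac{27}{9007267} = \frac{80133989}{543} \cdot \frac{27}{9007267} = \frac{721205901}{1630315327}$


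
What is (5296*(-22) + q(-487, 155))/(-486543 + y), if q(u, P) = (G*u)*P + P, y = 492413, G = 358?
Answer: -27139987/5870 ≈ -4623.5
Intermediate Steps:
q(u, P) = P + 358*P*u (q(u, P) = (358*u)*P + P = 358*P*u + P = P + 358*P*u)
(5296*(-22) + q(-487, 155))/(-486543 + y) = (5296*(-22) + 155*(1 + 358*(-487)))/(-486543 + 492413) = (-116512 + 155*(1 - 174346))/5870 = (-116512 + 155*(-174345))*(1/5870) = (-116512 - 27023475)*(1/5870) = -27139987*1/5870 = -27139987/5870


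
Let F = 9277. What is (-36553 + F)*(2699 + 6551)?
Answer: -252303000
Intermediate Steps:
(-36553 + F)*(2699 + 6551) = (-36553 + 9277)*(2699 + 6551) = -27276*9250 = -252303000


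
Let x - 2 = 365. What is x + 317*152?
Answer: 48551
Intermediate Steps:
x = 367 (x = 2 + 365 = 367)
x + 317*152 = 367 + 317*152 = 367 + 48184 = 48551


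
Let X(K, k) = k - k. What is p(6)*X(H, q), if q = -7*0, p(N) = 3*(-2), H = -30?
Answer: 0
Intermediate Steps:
p(N) = -6
q = 0
X(K, k) = 0
p(6)*X(H, q) = -6*0 = 0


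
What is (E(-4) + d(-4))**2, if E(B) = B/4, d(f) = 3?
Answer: 4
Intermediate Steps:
E(B) = B/4 (E(B) = B*(1/4) = B/4)
(E(-4) + d(-4))**2 = ((1/4)*(-4) + 3)**2 = (-1 + 3)**2 = 2**2 = 4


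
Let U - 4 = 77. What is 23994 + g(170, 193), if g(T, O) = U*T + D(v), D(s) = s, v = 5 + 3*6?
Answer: 37787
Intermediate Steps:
U = 81 (U = 4 + 77 = 81)
v = 23 (v = 5 + 18 = 23)
g(T, O) = 23 + 81*T (g(T, O) = 81*T + 23 = 23 + 81*T)
23994 + g(170, 193) = 23994 + (23 + 81*170) = 23994 + (23 + 13770) = 23994 + 13793 = 37787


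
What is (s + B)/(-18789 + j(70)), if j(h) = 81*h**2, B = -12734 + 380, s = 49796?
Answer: 37442/378111 ≈ 0.099024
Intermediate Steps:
B = -12354
(s + B)/(-18789 + j(70)) = (49796 - 12354)/(-18789 + 81*70**2) = 37442/(-18789 + 81*4900) = 37442/(-18789 + 396900) = 37442/378111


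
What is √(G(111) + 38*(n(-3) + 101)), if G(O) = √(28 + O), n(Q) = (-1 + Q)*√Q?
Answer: √(3838 + √139 - 152*I*√3) ≈ 62.083 - 2.1203*I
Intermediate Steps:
n(Q) = √Q*(-1 + Q)
√(G(111) + 38*(n(-3) + 101)) = √(√(28 + 111) + 38*(√(-3)*(-1 - 3) + 101)) = √(√139 + 38*((I*√3)*(-4) + 101)) = √(√139 + 38*(-4*I*√3 + 101)) = √(√139 + 38*(101 - 4*I*√3)) = √(√139 + (3838 - 152*I*√3)) = √(3838 + √139 - 152*I*√3)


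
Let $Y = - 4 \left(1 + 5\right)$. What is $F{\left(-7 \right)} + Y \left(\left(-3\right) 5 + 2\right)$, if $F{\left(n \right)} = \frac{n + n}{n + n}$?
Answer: $313$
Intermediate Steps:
$F{\left(n \right)} = 1$ ($F{\left(n \right)} = \frac{2 n}{2 n} = 2 n \frac{1}{2 n} = 1$)
$Y = -24$ ($Y = \left(-4\right) 6 = -24$)
$F{\left(-7 \right)} + Y \left(\left(-3\right) 5 + 2\right) = 1 - 24 \left(\left(-3\right) 5 + 2\right) = 1 - 24 \left(-15 + 2\right) = 1 - -312 = 1 + 312 = 313$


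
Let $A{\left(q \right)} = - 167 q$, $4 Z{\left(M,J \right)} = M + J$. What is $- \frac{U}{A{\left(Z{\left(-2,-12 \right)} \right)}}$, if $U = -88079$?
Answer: $\frac{176158}{1169} \approx 150.69$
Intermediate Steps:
$Z{\left(M,J \right)} = \frac{J}{4} + \frac{M}{4}$ ($Z{\left(M,J \right)} = \frac{M + J}{4} = \frac{J + M}{4} = \frac{J}{4} + \frac{M}{4}$)
$- \frac{U}{A{\left(Z{\left(-2,-12 \right)} \right)}} = - \frac{-88079}{\left(-167\right) \left(\frac{1}{4} \left(-12\right) + \frac{1}{4} \left(-2\right)\right)} = - \frac{-88079}{\left(-167\right) \left(-3 - \frac{1}{2}\right)} = - \frac{-88079}{\left(-167\right) \left(- \frac{7}{2}\right)} = - \frac{-88079}{\frac{1169}{2}} = - \frac{\left(-88079\right) 2}{1169} = \left(-1\right) \left(- \frac{176158}{1169}\right) = \frac{176158}{1169}$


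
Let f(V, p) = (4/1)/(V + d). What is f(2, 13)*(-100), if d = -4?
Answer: 200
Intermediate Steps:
f(V, p) = 4/(-4 + V) (f(V, p) = (4/1)/(V - 4) = (4*1)/(-4 + V) = 4/(-4 + V))
f(2, 13)*(-100) = (4/(-4 + 2))*(-100) = (4/(-2))*(-100) = (4*(-1/2))*(-100) = -2*(-100) = 200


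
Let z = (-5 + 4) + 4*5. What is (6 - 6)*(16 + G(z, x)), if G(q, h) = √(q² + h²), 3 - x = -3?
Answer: 0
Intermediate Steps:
z = 19 (z = -1 + 20 = 19)
x = 6 (x = 3 - 1*(-3) = 3 + 3 = 6)
G(q, h) = √(h² + q²)
(6 - 6)*(16 + G(z, x)) = (6 - 6)*(16 + √(6² + 19²)) = 0*(16 + √(36 + 361)) = 0*(16 + √397) = 0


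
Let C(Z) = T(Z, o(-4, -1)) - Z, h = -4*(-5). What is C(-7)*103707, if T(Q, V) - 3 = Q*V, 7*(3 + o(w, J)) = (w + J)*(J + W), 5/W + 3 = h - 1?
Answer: 45734787/16 ≈ 2.8584e+6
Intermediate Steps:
h = 20
W = 5/16 (W = 5/(-3 + (20 - 1)) = 5/(-3 + 19) = 5/16 ≈ 0.31250)
o(w, J) = -3 + (5/16 + J)*(J + w)/7 (o(w, J) = -3 + ((w + J)*(J + 5/16))/7 = -3 + ((J + w)*(5/16 + J))/7 = -3 + ((5/16 + J)*(J + w))/7 = -3 + (5/16 + J)*(J + w)/7)
T(Q, V) = 3 + Q*V
C(Z) = 3 - 393*Z/112 (C(Z) = (3 + Z*(-3 + (⅐)*(-1)² + (5/112)*(-1) + (5/112)*(-4) + (⅐)*(-1)*(-4))) - Z = (3 + Z*(-3 + (⅐)*1 - 5/112 - 5/28 + 4/7)) - Z = (3 + Z*(-3 + ⅐ - 5/112 - 5/28 + 4/7)) - Z = (3 + Z*(-281/112)) - Z = (3 - 281*Z/112) - Z = 3 - 393*Z/112)
C(-7)*103707 = (3 - 393/112*(-7))*103707 = (3 + 393/16)*103707 = (441/16)*103707 = 45734787/16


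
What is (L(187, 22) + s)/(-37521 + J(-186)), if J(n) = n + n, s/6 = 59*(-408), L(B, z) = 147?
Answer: 48095/12631 ≈ 3.8077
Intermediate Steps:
s = -144432 (s = 6*(59*(-408)) = 6*(-24072) = -144432)
J(n) = 2*n
(L(187, 22) + s)/(-37521 + J(-186)) = (147 - 144432)/(-37521 + 2*(-186)) = -144285/(-37521 - 372) = -144285/(-37893) = -144285*(-1/37893) = 48095/12631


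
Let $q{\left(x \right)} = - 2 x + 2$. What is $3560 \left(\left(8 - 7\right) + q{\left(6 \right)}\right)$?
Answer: $-32040$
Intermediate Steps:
$q{\left(x \right)} = 2 - 2 x$
$3560 \left(\left(8 - 7\right) + q{\left(6 \right)}\right) = 3560 \left(\left(8 - 7\right) + \left(2 - 12\right)\right) = 3560 \left(1 + \left(2 - 12\right)\right) = 3560 \left(1 - 10\right) = 3560 \left(-9\right) = -32040$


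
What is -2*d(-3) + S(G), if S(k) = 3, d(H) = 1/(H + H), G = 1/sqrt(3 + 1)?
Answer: 10/3 ≈ 3.3333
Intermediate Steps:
G = 1/2 (G = 1/sqrt(4) = 1/2 ≈ 0.50000)
d(H) = 1/(2*H)
-2*d(-3) + S(G) = -1/(-3) + 3 = -(-1)/3 + 3 = -2*(-1/6) + 3 = 1/3 + 3 = 10/3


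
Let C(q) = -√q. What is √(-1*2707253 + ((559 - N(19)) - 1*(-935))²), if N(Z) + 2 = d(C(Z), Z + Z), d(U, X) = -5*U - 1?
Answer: I*√(465769 + 14970*√19) ≈ 728.71*I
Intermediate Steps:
d(U, X) = -1 - 5*U
N(Z) = -3 + 5*√Z (N(Z) = -2 + (-1 - (-5)*√Z) = -2 + (-1 + 5*√Z) = -3 + 5*√Z)
√(-1*2707253 + ((559 - N(19)) - 1*(-935))²) = √(-1*2707253 + ((559 - (-3 + 5*√19)) - 1*(-935))²) = √(-2707253 + ((559 + (3 - 5*√19)) + 935)²) = √(-2707253 + ((562 - 5*√19) + 935)²) = √(-2707253 + (1497 - 5*√19)²)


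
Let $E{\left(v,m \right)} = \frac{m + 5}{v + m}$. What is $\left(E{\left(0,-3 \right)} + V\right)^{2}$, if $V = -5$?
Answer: $\frac{289}{9} \approx 32.111$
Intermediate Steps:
$E{\left(v,m \right)} = \frac{5 + m}{m + v}$
$\left(E{\left(0,-3 \right)} + V\right)^{2} = \left(\frac{5 - 3}{-3 + 0} - 5\right)^{2} = \left(\frac{1}{-3} \cdot 2 - 5\right)^{2} = \left(\left(- \frac{1}{3}\right) 2 - 5\right)^{2} = \left(- \frac{2}{3} - 5\right)^{2} = \left(- \frac{17}{3}\right)^{2} = \frac{289}{9}$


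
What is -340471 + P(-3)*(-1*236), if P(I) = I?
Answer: -339763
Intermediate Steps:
-340471 + P(-3)*(-1*236) = -340471 - (-3)*236 = -340471 - 3*(-236) = -340471 + 708 = -339763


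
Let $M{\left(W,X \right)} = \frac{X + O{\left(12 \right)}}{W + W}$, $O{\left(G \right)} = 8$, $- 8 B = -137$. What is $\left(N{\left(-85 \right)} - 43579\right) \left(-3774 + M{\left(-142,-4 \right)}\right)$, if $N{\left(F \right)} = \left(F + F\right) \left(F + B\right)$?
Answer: $\frac{34341380755}{284} \approx 1.2092 \cdot 10^{8}$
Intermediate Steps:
$B = \frac{137}{8}$ ($B = \left(- \frac{1}{8}\right) \left(-137\right) = \frac{137}{8} \approx 17.125$)
$N{\left(F \right)} = 2 F \left(\frac{137}{8} + F\right)$ ($N{\left(F \right)} = \left(F + F\right) \left(F + \frac{137}{8}\right) = 2 F \left(\frac{137}{8} + F\right)$)
$M{\left(W,X \right)} = \frac{8 + X}{2 W}$ ($M{\left(W,X \right)} = \frac{X + 8}{W + W} = \frac{8 + X}{2 W}$)
$\left(N{\left(-85 \right)} - 43579\right) \left(-3774 + M{\left(-142,-4 \right)}\right) = \left(\frac{1}{4} \left(-85\right) \left(137 + 8 \left(-85\right)\right) - 43579\right) \left(-3774 + \frac{8 - 4}{2 \left(-142\right)}\right) = \left(\frac{1}{4} \left(-85\right) \left(137 - 680\right) - 43579\right) \left(-3774 + \frac{1}{2} \left(- \frac{1}{142}\right) 4\right) = \left(\frac{1}{4} \left(-85\right) \left(-543\right) - 43579\right) \left(-3774 - \frac{1}{71}\right) = \left(\frac{46155}{4} - 43579\right) \left(- \frac{267955}{71}\right) = \left(- \frac{128161}{4}\right) \left(- \frac{267955}{71}\right) = \frac{34341380755}{284}$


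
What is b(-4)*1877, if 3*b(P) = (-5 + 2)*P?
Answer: 7508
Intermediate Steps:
b(P) = -P (b(P) = ((-5 + 2)*P)/3 = (-3*P)/3 = -P)
b(-4)*1877 = -1*(-4)*1877 = 4*1877 = 7508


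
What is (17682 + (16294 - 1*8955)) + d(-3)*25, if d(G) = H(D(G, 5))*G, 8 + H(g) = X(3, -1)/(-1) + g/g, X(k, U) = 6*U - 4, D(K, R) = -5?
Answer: 24796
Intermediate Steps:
X(k, U) = -4 + 6*U
H(g) = 3 (H(g) = -8 + ((-4 + 6*(-1))/(-1) + g/g) = -8 + ((-4 - 6)*(-1) + 1) = -8 + (-10*(-1) + 1) = -8 + (10 + 1) = -8 + 11 = 3)
d(G) = 3*G
(17682 + (16294 - 1*8955)) + d(-3)*25 = (17682 + (16294 - 1*8955)) + (3*(-3))*25 = (17682 + (16294 - 8955)) - 9*25 = (17682 + 7339) - 225 = 25021 - 225 = 24796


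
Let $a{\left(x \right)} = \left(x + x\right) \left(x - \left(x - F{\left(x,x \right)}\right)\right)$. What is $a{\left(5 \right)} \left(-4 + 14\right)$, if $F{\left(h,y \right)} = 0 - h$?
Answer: $-500$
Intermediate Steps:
$F{\left(h,y \right)} = - h$
$a{\left(x \right)} = - 2 x^{2}$ ($a{\left(x \right)} = \left(x + x\right) \left(x - 2 x\right) = 2 x \left(x - 2 x\right) = 2 x \left(- x\right) = - 2 x^{2}$)
$a{\left(5 \right)} \left(-4 + 14\right) = - 2 \cdot 5^{2} \left(-4 + 14\right) = \left(-2\right) 25 \cdot 10 = \left(-50\right) 10 = -500$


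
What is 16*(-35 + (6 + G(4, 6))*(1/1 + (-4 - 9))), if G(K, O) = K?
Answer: -2480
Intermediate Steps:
16*(-35 + (6 + G(4, 6))*(1/1 + (-4 - 9))) = 16*(-35 + (6 + 4)*(1/1 + (-4 - 9))) = 16*(-35 + 10*(1 - 13)) = 16*(-35 + 10*(-12)) = 16*(-35 - 120) = 16*(-155) = -2480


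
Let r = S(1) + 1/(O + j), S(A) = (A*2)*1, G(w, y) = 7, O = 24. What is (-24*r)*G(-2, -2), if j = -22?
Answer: -420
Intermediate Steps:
S(A) = 2*A (S(A) = (2*A)*1 = 2*A)
r = 5/2 (r = 2*1 + 1/(24 - 22) = 2 + 1/2 = 5/2 ≈ 2.5000)
(-24*r)*G(-2, -2) = -24*5/2*7 = -60*7 = -420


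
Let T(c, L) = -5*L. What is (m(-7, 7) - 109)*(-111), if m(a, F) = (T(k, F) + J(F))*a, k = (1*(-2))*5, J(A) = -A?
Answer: -20535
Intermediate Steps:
k = -10 (k = -2*5 = -10)
m(a, F) = -6*F*a (m(a, F) = (-5*F - F)*a = (-6*F)*a = -6*F*a)
(m(-7, 7) - 109)*(-111) = (-6*7*(-7) - 109)*(-111) = (294 - 109)*(-111) = 185*(-111) = -20535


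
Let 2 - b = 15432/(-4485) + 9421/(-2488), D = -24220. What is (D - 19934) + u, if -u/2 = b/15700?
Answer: -1289232634405787/29198546000 ≈ -44154.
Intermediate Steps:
b = 34321787/3719560 (b = 2 - (15432/(-4485) + 9421/(-2488)) = 2 - (15432*(-1/4485) + 9421*(-1/2488)) = 2 - (-5144/1495 - 9421/2488) = 2 - 1*(-26882667/3719560) = 2 + 26882667/3719560 = 34321787/3719560 ≈ 9.2274)
u = -34321787/29198546000 (u = -34321787/(1859780*15700) = -2*34321787/58397092000 = -34321787/29198546000 ≈ -0.0011755)
(D - 19934) + u = (-24220 - 19934) - 34321787/29198546000 = -44154 - 34321787/29198546000 = -1289232634405787/29198546000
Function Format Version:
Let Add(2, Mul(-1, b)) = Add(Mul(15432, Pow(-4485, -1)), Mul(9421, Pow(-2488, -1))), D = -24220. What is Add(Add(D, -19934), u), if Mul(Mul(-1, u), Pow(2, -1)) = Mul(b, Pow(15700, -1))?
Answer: Rational(-1289232634405787, 29198546000) ≈ -44154.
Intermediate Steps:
b = Rational(34321787, 3719560) (b = Add(2, Mul(-1, Add(Mul(15432, Pow(-4485, -1)), Mul(9421, Pow(-2488, -1))))) = Add(2, Mul(-1, Add(Mul(15432, Rational(-1, 4485)), Mul(9421, Rational(-1, 2488))))) = Add(2, Mul(-1, Add(Rational(-5144, 1495), Rational(-9421, 2488)))) = Add(2, Mul(-1, Rational(-26882667, 3719560))) = Add(2, Rational(26882667, 3719560)) = Rational(34321787, 3719560) ≈ 9.2274)
u = Rational(-34321787, 29198546000) (u = Mul(-2, Mul(Rational(34321787, 3719560), Pow(15700, -1))) = Mul(-2, Mul(Rational(34321787, 3719560), Rational(1, 15700))) = Mul(-2, Rational(34321787, 58397092000)) = Rational(-34321787, 29198546000) ≈ -0.0011755)
Add(Add(D, -19934), u) = Add(Add(-24220, -19934), Rational(-34321787, 29198546000)) = Add(-44154, Rational(-34321787, 29198546000)) = Rational(-1289232634405787, 29198546000)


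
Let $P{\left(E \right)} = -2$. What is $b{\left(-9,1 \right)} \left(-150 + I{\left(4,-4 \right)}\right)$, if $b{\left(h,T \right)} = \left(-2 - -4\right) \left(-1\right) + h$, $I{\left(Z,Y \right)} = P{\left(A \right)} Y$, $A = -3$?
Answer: $1562$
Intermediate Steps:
$I{\left(Z,Y \right)} = - 2 Y$
$b{\left(h,T \right)} = -2 + h$ ($b{\left(h,T \right)} = \left(-2 + 4\right) \left(-1\right) + h = 2 \left(-1\right) + h = -2 + h$)
$b{\left(-9,1 \right)} \left(-150 + I{\left(4,-4 \right)}\right) = \left(-2 - 9\right) \left(-150 - -8\right) = - 11 \left(-150 + 8\right) = \left(-11\right) \left(-142\right) = 1562$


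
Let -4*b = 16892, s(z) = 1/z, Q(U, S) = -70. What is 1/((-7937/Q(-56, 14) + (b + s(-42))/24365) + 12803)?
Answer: 511665/6608773813 ≈ 7.7422e-5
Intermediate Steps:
b = -4223 (b = -¼*16892 = -4223)
1/((-7937/Q(-56, 14) + (b + s(-42))/24365) + 12803) = 1/((-7937/(-70) + (-4223 + 1/(-42))/24365) + 12803) = 1/((-7937*(-1/70) + (-4223 - 1/42)*(1/24365)) + 12803) = 1/((7937/70 - 177367/42*1/24365) + 12803) = 1/((7937/70 - 177367/1023330) + 12803) = 1/(57926818/511665 + 12803) = 1/(6608773813/511665) = 511665/6608773813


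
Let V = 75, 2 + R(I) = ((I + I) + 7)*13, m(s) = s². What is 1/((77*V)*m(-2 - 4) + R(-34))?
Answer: 1/207105 ≈ 4.8285e-6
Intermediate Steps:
R(I) = 89 + 26*I (R(I) = -2 + ((I + I) + 7)*13 = -2 + (2*I + 7)*13 = -2 + (7 + 2*I)*13 = -2 + (91 + 26*I) = 89 + 26*I)
1/((77*V)*m(-2 - 4) + R(-34)) = 1/((77*75)*(-2 - 4)² + (89 + 26*(-34))) = 1/(5775*(-6)² + (89 - 884)) = 1/(5775*36 - 795) = 1/(207900 - 795) = 1/207105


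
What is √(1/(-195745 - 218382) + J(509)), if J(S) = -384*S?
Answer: I*√33520933100059951/414127 ≈ 442.1*I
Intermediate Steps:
√(1/(-195745 - 218382) + J(509)) = √(1/(-195745 - 218382) - 384*509) = √(1/(-414127) - 195456) = √(-1/414127 - 195456) = √(-80943606913/414127) = I*√33520933100059951/414127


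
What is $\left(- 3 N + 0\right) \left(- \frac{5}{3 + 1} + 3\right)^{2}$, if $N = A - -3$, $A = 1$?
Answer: $- \frac{147}{4} \approx -36.75$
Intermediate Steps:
$N = 4$ ($N = 1 - -3 = 1 + 3 = 4$)
$\left(- 3 N + 0\right) \left(- \frac{5}{3 + 1} + 3\right)^{2} = \left(\left(-3\right) 4 + 0\right) \left(- \frac{5}{3 + 1} + 3\right)^{2} = \left(-12 + 0\right) \left(- \frac{5}{4} + 3\right)^{2} = - 12 \left(\left(-5\right) \frac{1}{4} + 3\right)^{2} = - 12 \left(- \frac{5}{4} + 3\right)^{2} = - 12 \left(\frac{7}{4}\right)^{2} = \left(-12\right) \frac{49}{16} = - \frac{147}{4}$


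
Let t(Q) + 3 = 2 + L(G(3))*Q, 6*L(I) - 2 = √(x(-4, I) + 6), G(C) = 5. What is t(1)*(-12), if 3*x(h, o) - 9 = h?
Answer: 8 - 2*√69/3 ≈ 2.4622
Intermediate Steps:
x(h, o) = 3 + h/3
L(I) = ⅓ + √69/18 (L(I) = ⅓ + √((3 + (⅓)*(-4)) + 6)/6 = ⅓ + √((3 - 4/3) + 6)/6 = ⅓ + √(5/3 + 6)/6 = ⅓ + √(23/3)/6 = ⅓ + (√69/3)/6 = ⅓ + √69/18)
t(Q) = -1 + Q*(⅓ + √69/18) (t(Q) = -3 + (2 + (⅓ + √69/18)*Q) = -3 + (2 + Q*(⅓ + √69/18)) = -1 + Q*(⅓ + √69/18))
t(1)*(-12) = (-1 + (1/18)*1*(6 + √69))*(-12) = (-1 + (⅓ + √69/18))*(-12) = (-⅔ + √69/18)*(-12) = 8 - 2*√69/3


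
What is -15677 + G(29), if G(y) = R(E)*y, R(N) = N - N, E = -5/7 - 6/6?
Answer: -15677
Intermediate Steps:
E = -12/7 (E = -5*⅐ - 6*⅙ = -5/7 - 1 = -12/7 ≈ -1.7143)
R(N) = 0
G(y) = 0 (G(y) = 0*y = 0)
-15677 + G(29) = -15677 + 0 = -15677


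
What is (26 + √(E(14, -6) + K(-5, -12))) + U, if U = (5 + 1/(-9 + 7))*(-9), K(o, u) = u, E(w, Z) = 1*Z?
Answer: -29/2 + 3*I*√2 ≈ -14.5 + 4.2426*I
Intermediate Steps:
E(w, Z) = Z
U = -81/2 (U = (5 + 1/(-2))*(-9) = (5 - ½)*(-9) = (9/2)*(-9) = -81/2 ≈ -40.500)
(26 + √(E(14, -6) + K(-5, -12))) + U = (26 + √(-6 - 12)) - 81/2 = (26 + √(-18)) - 81/2 = (26 + 3*I*√2) - 81/2 = -29/2 + 3*I*√2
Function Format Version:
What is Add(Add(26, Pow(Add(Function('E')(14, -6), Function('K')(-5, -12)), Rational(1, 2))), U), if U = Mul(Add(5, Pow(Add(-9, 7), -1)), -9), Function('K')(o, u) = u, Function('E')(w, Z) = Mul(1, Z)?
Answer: Add(Rational(-29, 2), Mul(3, I, Pow(2, Rational(1, 2)))) ≈ Add(-14.500, Mul(4.2426, I))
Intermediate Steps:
Function('E')(w, Z) = Z
U = Rational(-81, 2) (U = Mul(Add(5, Pow(-2, -1)), -9) = Mul(Add(5, Rational(-1, 2)), -9) = Mul(Rational(9, 2), -9) = Rational(-81, 2) ≈ -40.500)
Add(Add(26, Pow(Add(Function('E')(14, -6), Function('K')(-5, -12)), Rational(1, 2))), U) = Add(Add(26, Pow(Add(-6, -12), Rational(1, 2))), Rational(-81, 2)) = Add(Add(26, Pow(-18, Rational(1, 2))), Rational(-81, 2)) = Add(Add(26, Mul(3, I, Pow(2, Rational(1, 2)))), Rational(-81, 2)) = Add(Rational(-29, 2), Mul(3, I, Pow(2, Rational(1, 2))))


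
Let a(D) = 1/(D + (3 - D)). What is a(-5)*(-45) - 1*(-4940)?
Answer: 4925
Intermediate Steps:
a(D) = ⅓ (a(D) = 1/3 = ⅓)
a(-5)*(-45) - 1*(-4940) = (⅓)*(-45) - 1*(-4940) = -15 + 4940 = 4925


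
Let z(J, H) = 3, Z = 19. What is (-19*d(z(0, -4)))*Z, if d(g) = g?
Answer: -1083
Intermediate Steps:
(-19*d(z(0, -4)))*Z = -19*3*19 = -57*19 = -1083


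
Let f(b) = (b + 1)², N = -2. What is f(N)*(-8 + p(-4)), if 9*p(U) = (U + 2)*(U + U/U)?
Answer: -22/3 ≈ -7.3333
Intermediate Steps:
f(b) = (1 + b)²
p(U) = (1 + U)*(2 + U)/9 (p(U) = ((U + 2)*(U + U/U))/9 = ((2 + U)*(U + 1))/9 = ((2 + U)*(1 + U))/9 = ((1 + U)*(2 + U))/9 = (1 + U)*(2 + U)/9)
f(N)*(-8 + p(-4)) = (1 - 2)²*(-8 + (2/9 + (⅓)*(-4) + (⅑)*(-4)²)) = (-1)²*(-8 + (2/9 - 4/3 + (⅑)*16)) = 1*(-8 + (2/9 - 4/3 + 16/9)) = 1*(-8 + ⅔) = 1*(-22/3) = -22/3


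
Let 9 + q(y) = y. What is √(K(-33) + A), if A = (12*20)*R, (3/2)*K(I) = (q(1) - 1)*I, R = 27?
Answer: 3*√742 ≈ 81.719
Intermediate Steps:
q(y) = -9 + y
K(I) = -6*I (K(I) = 2*(((-9 + 1) - 1)*I)/3 = 2*((-8 - 1)*I)/3 = 2*(-9*I)/3 = -6*I)
A = 6480 (A = (12*20)*27 = 240*27 = 6480)
√(K(-33) + A) = √(-6*(-33) + 6480) = √(198 + 6480) = √6678 = 3*√742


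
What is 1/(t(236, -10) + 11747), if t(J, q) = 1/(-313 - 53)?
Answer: 366/4299401 ≈ 8.5128e-5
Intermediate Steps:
t(J, q) = -1/366 (t(J, q) = 1/(-366) = -1/366)
1/(t(236, -10) + 11747) = 1/(-1/366 + 11747) = 1/(4299401/366) = 366/4299401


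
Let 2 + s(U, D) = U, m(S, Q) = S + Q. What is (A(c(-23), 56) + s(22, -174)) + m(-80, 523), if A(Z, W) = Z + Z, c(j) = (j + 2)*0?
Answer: 463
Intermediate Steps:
c(j) = 0 (c(j) = (2 + j)*0 = 0)
A(Z, W) = 2*Z
m(S, Q) = Q + S
s(U, D) = -2 + U
(A(c(-23), 56) + s(22, -174)) + m(-80, 523) = (2*0 + (-2 + 22)) + (523 - 80) = (0 + 20) + 443 = 20 + 443 = 463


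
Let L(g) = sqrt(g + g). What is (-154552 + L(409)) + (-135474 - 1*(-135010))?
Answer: -155016 + sqrt(818) ≈ -1.5499e+5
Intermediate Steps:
L(g) = sqrt(2)*sqrt(g) (L(g) = sqrt(2*g) = sqrt(2)*sqrt(g))
(-154552 + L(409)) + (-135474 - 1*(-135010)) = (-154552 + sqrt(2)*sqrt(409)) + (-135474 - 1*(-135010)) = (-154552 + sqrt(818)) + (-135474 + 135010) = (-154552 + sqrt(818)) - 464 = -155016 + sqrt(818)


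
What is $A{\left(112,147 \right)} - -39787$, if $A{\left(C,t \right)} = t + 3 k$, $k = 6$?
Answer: $39952$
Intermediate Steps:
$A{\left(C,t \right)} = 18 + t$ ($A{\left(C,t \right)} = t + 3 \cdot 6 = t + 18 = 18 + t$)
$A{\left(112,147 \right)} - -39787 = \left(18 + 147\right) - -39787 = 165 + 39787 = 39952$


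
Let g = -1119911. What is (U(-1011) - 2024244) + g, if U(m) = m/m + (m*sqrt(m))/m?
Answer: -3144154 + I*sqrt(1011) ≈ -3.1442e+6 + 31.796*I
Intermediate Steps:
U(m) = 1 + sqrt(m) (U(m) = 1 + m**(3/2)/m = 1 + sqrt(m))
(U(-1011) - 2024244) + g = ((1 + sqrt(-1011)) - 2024244) - 1119911 = ((1 + I*sqrt(1011)) - 2024244) - 1119911 = (-2024243 + I*sqrt(1011)) - 1119911 = -3144154 + I*sqrt(1011)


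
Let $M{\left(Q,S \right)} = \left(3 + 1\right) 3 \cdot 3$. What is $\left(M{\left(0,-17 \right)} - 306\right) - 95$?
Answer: $-365$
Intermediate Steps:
$M{\left(Q,S \right)} = 36$ ($M{\left(Q,S \right)} = 4 \cdot 3 \cdot 3 = 12 \cdot 3 = 36$)
$\left(M{\left(0,-17 \right)} - 306\right) - 95 = \left(36 - 306\right) - 95 = -270 - 95 = -365$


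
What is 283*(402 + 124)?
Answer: 148858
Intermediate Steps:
283*(402 + 124) = 283*526 = 148858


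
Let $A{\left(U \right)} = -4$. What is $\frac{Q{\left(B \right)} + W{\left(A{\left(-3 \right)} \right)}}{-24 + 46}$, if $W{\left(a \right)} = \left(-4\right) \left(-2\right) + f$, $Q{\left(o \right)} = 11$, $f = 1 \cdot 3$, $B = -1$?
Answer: $1$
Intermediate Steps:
$f = 3$
$W{\left(a \right)} = 11$ ($W{\left(a \right)} = \left(-4\right) \left(-2\right) + 3 = 8 + 3 = 11$)
$\frac{Q{\left(B \right)} + W{\left(A{\left(-3 \right)} \right)}}{-24 + 46} = \frac{11 + 11}{-24 + 46} = \frac{22}{22} = 22 \cdot \frac{1}{22} = 1$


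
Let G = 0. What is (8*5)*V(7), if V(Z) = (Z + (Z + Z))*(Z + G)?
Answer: 5880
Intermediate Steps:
V(Z) = 3*Z**2 (V(Z) = (Z + (Z + Z))*(Z + 0) = (Z + 2*Z)*Z = (3*Z)*Z = 3*Z**2)
(8*5)*V(7) = (8*5)*(3*7**2) = 40*(3*49) = 40*147 = 5880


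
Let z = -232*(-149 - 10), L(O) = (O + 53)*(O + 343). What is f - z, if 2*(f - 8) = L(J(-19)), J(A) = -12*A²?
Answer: 16995171/2 ≈ 8.4976e+6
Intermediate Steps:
L(O) = (53 + O)*(343 + O)
f = 17068947/2 (f = 8 + (18179 + (-12*(-19)²)² + 396*(-12*(-19)²))/2 = 8 + (18179 + (-12*361)² + 396*(-12*361))/2 = 8 + (18179 + (-4332)² + 396*(-4332))/2 = 8 + (18179 + 18766224 - 1715472)/2 = 8 + (½)*17068931 = 8 + 17068931/2 = 17068947/2 ≈ 8.5345e+6)
z = 36888 (z = -232*(-159) = 36888)
f - z = 17068947/2 - 1*36888 = 17068947/2 - 36888 = 16995171/2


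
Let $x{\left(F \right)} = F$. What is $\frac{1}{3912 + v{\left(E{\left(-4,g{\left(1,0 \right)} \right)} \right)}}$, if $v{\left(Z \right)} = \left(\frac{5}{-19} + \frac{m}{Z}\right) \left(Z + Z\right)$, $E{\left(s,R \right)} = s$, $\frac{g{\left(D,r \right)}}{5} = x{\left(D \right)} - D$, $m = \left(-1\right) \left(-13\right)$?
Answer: $\frac{19}{74862} \approx 0.0002538$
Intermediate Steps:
$m = 13$
$g{\left(D,r \right)} = 0$ ($g{\left(D,r \right)} = 5 \left(D - D\right) = 5 \cdot 0 = 0$)
$v{\left(Z \right)} = 2 Z \left(- \frac{5}{19} + \frac{13}{Z}\right)$ ($v{\left(Z \right)} = \left(\frac{5}{-19} + \frac{13}{Z}\right) \left(Z + Z\right) = \left(5 \left(- \frac{1}{19}\right) + \frac{13}{Z}\right) 2 Z = \left(- \frac{5}{19} + \frac{13}{Z}\right) 2 Z = 2 Z \left(- \frac{5}{19} + \frac{13}{Z}\right)$)
$\frac{1}{3912 + v{\left(E{\left(-4,g{\left(1,0 \right)} \right)} \right)}} = \frac{1}{3912 + \left(26 - - \frac{40}{19}\right)} = \frac{1}{3912 + \left(26 + \frac{40}{19}\right)} = \frac{1}{3912 + \frac{534}{19}} = \frac{1}{\frac{74862}{19}} = \frac{19}{74862}$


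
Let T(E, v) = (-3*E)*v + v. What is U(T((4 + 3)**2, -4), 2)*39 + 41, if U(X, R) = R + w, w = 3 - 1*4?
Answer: 80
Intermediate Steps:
T(E, v) = v - 3*E*v (T(E, v) = -3*E*v + v = v - 3*E*v)
w = -1 (w = 3 - 4 = -1)
U(X, R) = -1 + R (U(X, R) = R - 1 = -1 + R)
U(T((4 + 3)**2, -4), 2)*39 + 41 = (-1 + 2)*39 + 41 = 1*39 + 41 = 39 + 41 = 80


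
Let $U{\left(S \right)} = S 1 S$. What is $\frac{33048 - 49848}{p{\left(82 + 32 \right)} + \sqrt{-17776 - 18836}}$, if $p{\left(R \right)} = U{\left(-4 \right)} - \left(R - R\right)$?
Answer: $- \frac{67200}{9217} + \frac{75600 i \sqrt{113}}{9217} \approx -7.2909 + 87.191 i$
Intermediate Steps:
$U{\left(S \right)} = S^{2}$ ($U{\left(S \right)} = S S = S^{2}$)
$p{\left(R \right)} = 16$ ($p{\left(R \right)} = \left(-4\right)^{2} - \left(R - R\right) = 16 - 0 = 16 + 0 = 16$)
$\frac{33048 - 49848}{p{\left(82 + 32 \right)} + \sqrt{-17776 - 18836}} = \frac{33048 - 49848}{16 + \sqrt{-17776 - 18836}} = - \frac{16800}{16 + \sqrt{-36612}} = - \frac{16800}{16 + 18 i \sqrt{113}}$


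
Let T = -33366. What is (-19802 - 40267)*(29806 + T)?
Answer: 213845640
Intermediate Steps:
(-19802 - 40267)*(29806 + T) = (-19802 - 40267)*(29806 - 33366) = -60069*(-3560) = 213845640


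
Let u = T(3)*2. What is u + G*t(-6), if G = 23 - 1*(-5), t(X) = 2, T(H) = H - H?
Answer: 56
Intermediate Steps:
T(H) = 0
G = 28 (G = 23 + 5 = 28)
u = 0 (u = 0*2 = 0)
u + G*t(-6) = 0 + 28*2 = 0 + 56 = 56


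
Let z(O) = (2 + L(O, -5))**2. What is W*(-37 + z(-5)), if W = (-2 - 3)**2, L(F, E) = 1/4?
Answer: -12775/16 ≈ -798.44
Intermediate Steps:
L(F, E) = 1/4
z(O) = 81/16 (z(O) = (2 + 1/4)**2 = (9/4)**2 = 81/16)
W = 25 (W = (-5)**2 = 25)
W*(-37 + z(-5)) = 25*(-37 + 81/16) = 25*(-511/16) = -12775/16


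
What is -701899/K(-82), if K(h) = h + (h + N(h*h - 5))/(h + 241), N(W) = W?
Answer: 111601941/6401 ≈ 17435.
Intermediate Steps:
K(h) = h + (-5 + h + h**2)/(241 + h) (K(h) = h + (h + (h*h - 5))/(h + 241) = h + (h + (h**2 - 5))/(241 + h) = h + (h + (-5 + h**2))/(241 + h) = h + (-5 + h + h**2)/(241 + h))
-701899/K(-82) = -701899*(241 - 82)/(-5 + 2*(-82)**2 + 242*(-82)) = -701899*159/(-5 + 2*6724 - 19844) = -701899*159/(-5 + 13448 - 19844) = -701899/((1/159)*(-6401)) = -701899/(-6401/159) = -701899*(-159/6401) = 111601941/6401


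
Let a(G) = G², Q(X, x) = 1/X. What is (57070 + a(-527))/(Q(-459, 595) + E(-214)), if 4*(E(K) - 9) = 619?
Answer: 614690964/300641 ≈ 2044.6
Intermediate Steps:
E(K) = 655/4 (E(K) = 9 + (¼)*619 = 9 + 619/4 = 655/4)
(57070 + a(-527))/(Q(-459, 595) + E(-214)) = (57070 + (-527)²)/(1/(-459) + 655/4) = (57070 + 277729)/(-1/459 + 655/4) = 334799/(300641/1836) = 334799*(1836/300641) = 614690964/300641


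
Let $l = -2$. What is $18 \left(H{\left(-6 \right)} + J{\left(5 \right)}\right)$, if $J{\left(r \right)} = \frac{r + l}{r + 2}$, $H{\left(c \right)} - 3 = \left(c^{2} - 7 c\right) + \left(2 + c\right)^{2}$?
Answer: $\frac{12276}{7} \approx 1753.7$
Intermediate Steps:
$H{\left(c \right)} = 3 + c^{2} + \left(2 + c\right)^{2} - 7 c$ ($H{\left(c \right)} = 3 + \left(\left(c^{2} - 7 c\right) + \left(2 + c\right)^{2}\right) = 3 + \left(c^{2} + \left(2 + c\right)^{2} - 7 c\right) = 3 + c^{2} + \left(2 + c\right)^{2} - 7 c$)
$J{\left(r \right)} = \frac{-2 + r}{2 + r}$ ($J{\left(r \right)} = \frac{r - 2}{r + 2} = \frac{-2 + r}{2 + r}$)
$18 \left(H{\left(-6 \right)} + J{\left(5 \right)}\right) = 18 \left(\left(7 - -18 + 2 \left(-6\right)^{2}\right) + \frac{-2 + 5}{2 + 5}\right) = 18 \left(\left(7 + 18 + 2 \cdot 36\right) + \frac{1}{7} \cdot 3\right) = 18 \left(\left(7 + 18 + 72\right) + \frac{1}{7} \cdot 3\right) = 18 \left(97 + \frac{3}{7}\right) = 18 \cdot \frac{682}{7} = \frac{12276}{7}$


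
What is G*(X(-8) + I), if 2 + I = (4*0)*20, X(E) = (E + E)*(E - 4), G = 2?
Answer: 380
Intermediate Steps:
X(E) = 2*E*(-4 + E) (X(E) = (2*E)*(-4 + E) = 2*E*(-4 + E))
I = -2 (I = -2 + (4*0)*20 = -2 + 0*20 = -2 + 0 = -2)
G*(X(-8) + I) = 2*(2*(-8)*(-4 - 8) - 2) = 2*(2*(-8)*(-12) - 2) = 2*(192 - 2) = 2*190 = 380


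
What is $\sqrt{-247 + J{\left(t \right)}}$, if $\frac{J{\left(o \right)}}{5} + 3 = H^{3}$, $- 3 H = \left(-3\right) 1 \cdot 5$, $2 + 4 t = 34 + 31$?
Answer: $11 \sqrt{3} \approx 19.053$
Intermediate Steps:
$t = \frac{63}{4}$ ($t = - \frac{1}{2} + \frac{34 + 31}{4} = - \frac{1}{2} + \frac{1}{4} \cdot 65 = - \frac{1}{2} + \frac{65}{4} = \frac{63}{4} \approx 15.75$)
$H = 5$ ($H = - \frac{\left(-3\right) 1 \cdot 5}{3} = - \frac{\left(-3\right) 5}{3} = \left(- \frac{1}{3}\right) \left(-15\right) = 5$)
$J{\left(o \right)} = 610$ ($J{\left(o \right)} = -15 + 5 \cdot 5^{3} = -15 + 5 \cdot 125 = -15 + 625 = 610$)
$\sqrt{-247 + J{\left(t \right)}} = \sqrt{-247 + 610} = \sqrt{363} = 11 \sqrt{3}$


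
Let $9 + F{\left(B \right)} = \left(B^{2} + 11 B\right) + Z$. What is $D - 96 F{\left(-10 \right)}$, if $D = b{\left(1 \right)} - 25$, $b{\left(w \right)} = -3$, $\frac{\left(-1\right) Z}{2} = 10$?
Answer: $3716$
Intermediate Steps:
$Z = -20$ ($Z = \left(-2\right) 10 = -20$)
$F{\left(B \right)} = -29 + B^{2} + 11 B$ ($F{\left(B \right)} = -9 - \left(20 - B^{2} - 11 B\right) = -9 + \left(-20 + B^{2} + 11 B\right) = -29 + B^{2} + 11 B$)
$D = -28$ ($D = -3 - 25 = -28$)
$D - 96 F{\left(-10 \right)} = -28 - 96 \left(-29 + \left(-10\right)^{2} + 11 \left(-10\right)\right) = -28 - 96 \left(-29 + 100 - 110\right) = -28 - -3744 = -28 + 3744 = 3716$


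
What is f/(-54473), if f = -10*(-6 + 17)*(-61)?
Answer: -110/893 ≈ -0.12318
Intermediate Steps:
f = 6710 (f = -10*11*(-61) = -110*(-61) = 6710)
f/(-54473) = 6710/(-54473) = 6710*(-1/54473) = -110/893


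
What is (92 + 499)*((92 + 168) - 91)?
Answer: 99879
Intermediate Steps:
(92 + 499)*((92 + 168) - 91) = 591*(260 - 91) = 591*169 = 99879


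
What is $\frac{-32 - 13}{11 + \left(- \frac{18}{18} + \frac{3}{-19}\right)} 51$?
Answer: $- \frac{2565}{11} \approx -233.18$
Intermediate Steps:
$\frac{-32 - 13}{11 + \left(- \frac{18}{18} + \frac{3}{-19}\right)} 51 = - \frac{45}{11 + \left(\left(-18\right) \frac{1}{18} + 3 \left(- \frac{1}{19}\right)\right)} 51 = - \frac{45}{11 - \frac{22}{19}} \cdot 51 = - \frac{45}{\frac{187}{19}} \cdot 51 = \left(-45\right) \frac{19}{187} \cdot 51 = \left(- \frac{855}{187}\right) 51 = - \frac{2565}{11}$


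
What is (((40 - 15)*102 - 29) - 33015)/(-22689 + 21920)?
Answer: 30494/769 ≈ 39.654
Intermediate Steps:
(((40 - 15)*102 - 29) - 33015)/(-22689 + 21920) = ((25*102 - 29) - 33015)/(-769) = ((2550 - 29) - 33015)*(-1/769) = (2521 - 33015)*(-1/769) = -30494*(-1/769) = 30494/769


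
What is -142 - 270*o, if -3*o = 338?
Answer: 30278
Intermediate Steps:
o = -338/3 (o = -1/3*338 = -338/3 ≈ -112.67)
-142 - 270*o = -142 - 270*(-338/3) = -142 + 30420 = 30278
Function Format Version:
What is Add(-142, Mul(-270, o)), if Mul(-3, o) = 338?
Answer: 30278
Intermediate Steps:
o = Rational(-338, 3) (o = Mul(Rational(-1, 3), 338) = Rational(-338, 3) ≈ -112.67)
Add(-142, Mul(-270, o)) = Add(-142, Mul(-270, Rational(-338, 3))) = Add(-142, 30420) = 30278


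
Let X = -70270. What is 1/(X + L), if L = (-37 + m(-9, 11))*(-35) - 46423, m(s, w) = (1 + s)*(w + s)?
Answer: -1/114838 ≈ -8.7079e-6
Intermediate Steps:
m(s, w) = (1 + s)*(s + w)
L = -44568 (L = (-37 + (-9 + 11 + (-9)² - 9*11))*(-35) - 46423 = (-37 + (-9 + 11 + 81 - 99))*(-35) - 46423 = (-37 - 16)*(-35) - 46423 = -53*(-35) - 46423 = 1855 - 46423 = -44568)
1/(X + L) = 1/(-70270 - 44568) = 1/(-114838) = -1/114838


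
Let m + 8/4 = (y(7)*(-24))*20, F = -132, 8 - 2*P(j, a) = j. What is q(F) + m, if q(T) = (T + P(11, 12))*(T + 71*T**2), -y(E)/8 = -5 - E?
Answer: -165181844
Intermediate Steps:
P(j, a) = 4 - j/2
y(E) = 40 + 8*E (y(E) = -8*(-5 - E) = 40 + 8*E)
q(T) = (-3/2 + T)*(T + 71*T**2) (q(T) = (T + (4 - 1/2*11))*(T + 71*T**2) = (T + (4 - 11/2))*(T + 71*T**2) = (T - 3/2)*(T + 71*T**2) = (-3/2 + T)*(T + 71*T**2))
m = -46082 (m = -2 + ((40 + 8*7)*(-24))*20 = -2 + ((40 + 56)*(-24))*20 = -2 + (96*(-24))*20 = -2 - 2304*20 = -2 - 46080 = -46082)
q(F) + m = (1/2)*(-132)*(-3 - 211*(-132) + 142*(-132)**2) - 46082 = (1/2)*(-132)*(-3 + 27852 + 142*17424) - 46082 = (1/2)*(-132)*(-3 + 27852 + 2474208) - 46082 = (1/2)*(-132)*2502057 - 46082 = -165135762 - 46082 = -165181844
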